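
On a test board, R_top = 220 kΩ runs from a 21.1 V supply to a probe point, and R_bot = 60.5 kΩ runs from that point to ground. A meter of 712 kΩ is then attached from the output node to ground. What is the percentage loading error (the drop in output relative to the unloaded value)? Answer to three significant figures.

6.25 %

The divider's output (Thévenin) resistance is R_top‖R_bot = 47.45 kΩ.
Fractional drop under load = R_th/(R_th + R_L) = 47.45 / (47.45 + 712) = 0.06248.
So the output falls by 6.25 %.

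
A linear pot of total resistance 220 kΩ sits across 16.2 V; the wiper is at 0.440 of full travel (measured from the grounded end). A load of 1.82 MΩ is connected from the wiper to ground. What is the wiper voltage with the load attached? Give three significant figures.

V ≈ 6.92 V

The wiper splits the pot into (1−α)R = 123.2 kΩ above and αR = 96.80 kΩ below.
Lower section ‖ load = 91.91 kΩ.
V_wiper = 16.2 × 91.91/(123.2 + 91.91) = 6.92 V.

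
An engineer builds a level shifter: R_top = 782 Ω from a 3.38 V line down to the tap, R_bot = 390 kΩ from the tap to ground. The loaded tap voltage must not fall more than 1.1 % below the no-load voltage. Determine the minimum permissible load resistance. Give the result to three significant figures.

Output resistance R_th = R_top‖R_bot = (782 × 390000)/390800 = 780.4 Ω.
The fractional drop is R_th/(R_th + R_L); requiring this ≤ 0.0110 gives R_L ≥ R_th(1/0.0110 − 1) = 780.4 × 89.91 = 70.2 kΩ.

R_L(min) ≈ 70.2 kΩ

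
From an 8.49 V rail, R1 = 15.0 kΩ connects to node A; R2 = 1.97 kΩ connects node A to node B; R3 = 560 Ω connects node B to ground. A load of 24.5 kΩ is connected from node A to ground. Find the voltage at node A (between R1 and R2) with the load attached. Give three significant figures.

Below node A the series string R2+R3 = 2530 Ω sits in parallel with the 24500 Ω load: 2293 Ω.
V_A = 8.49 × 2293/(15000 + 2293) = 1.13 V.

V ≈ 1.13 V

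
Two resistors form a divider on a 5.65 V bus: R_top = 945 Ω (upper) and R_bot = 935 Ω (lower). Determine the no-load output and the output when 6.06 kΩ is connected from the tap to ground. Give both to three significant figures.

Unloaded: 2.81 V; loaded: 2.61 V

Open-circuit: V = 5.65 × 935/(945 + 935) = 2.81 V.
With the load, R_bot becomes R_bot‖R_L = 810.0 Ω, so V = 5.65 × 810.0/1755 = 2.61 V.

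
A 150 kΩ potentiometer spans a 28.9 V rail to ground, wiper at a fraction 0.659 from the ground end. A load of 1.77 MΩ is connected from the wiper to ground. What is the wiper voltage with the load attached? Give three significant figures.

The wiper splits the pot into (1−α)R = 51.15 kΩ above and αR = 98.85 kΩ below.
Lower section ‖ load = 93.62 kΩ.
V_wiper = 28.9 × 93.62/(51.15 + 93.62) = 18.7 V.

V ≈ 18.7 V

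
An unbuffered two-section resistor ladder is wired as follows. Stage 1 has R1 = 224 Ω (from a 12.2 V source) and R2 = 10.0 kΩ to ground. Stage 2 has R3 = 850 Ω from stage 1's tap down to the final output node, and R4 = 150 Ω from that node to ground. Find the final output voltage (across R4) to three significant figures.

Stage 2 presents R3+R4 = 1000 Ω as a load on stage 1's tap.
Stage 1's lower leg becomes R2‖(R3+R4) = 909.1 Ω, so V_mid = 12.2 × 909.1/1133 = 9.788 V.
Stage 2 is itself unloaded: V_out = V_mid × R4/(R3+R4) = 9.788 × 150/1000 = 1.47 V.

V_out ≈ 1.47 V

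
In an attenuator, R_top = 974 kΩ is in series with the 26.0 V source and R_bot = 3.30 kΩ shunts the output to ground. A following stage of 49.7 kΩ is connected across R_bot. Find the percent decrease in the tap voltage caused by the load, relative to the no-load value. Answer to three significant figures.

The divider's output (Thévenin) resistance is R_top‖R_bot = 3.289 kΩ.
Fractional drop under load = R_th/(R_th + R_L) = 3.289 / (3.289 + 49.7) = 0.06207.
So the output falls by 6.21 %.

6.21 %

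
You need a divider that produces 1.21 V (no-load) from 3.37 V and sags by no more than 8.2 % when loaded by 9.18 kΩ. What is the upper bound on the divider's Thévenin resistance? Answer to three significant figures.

R_th ≤ 820 Ω

Loading drop = R_th/(R_th + R_L) ≤ 0.0820, so R_th ≤ R_L · ε/(1−ε) = 9.18 kΩ × 0.0820/0.9180 = 820 Ω.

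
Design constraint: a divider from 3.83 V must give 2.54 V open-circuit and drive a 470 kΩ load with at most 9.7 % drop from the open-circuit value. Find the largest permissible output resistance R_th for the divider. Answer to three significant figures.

R_th ≤ 50.5 kΩ

Loading drop = R_th/(R_th + R_L) ≤ 0.0970, so R_th ≤ R_L · ε/(1−ε) = 470 kΩ × 0.0970/0.9030 = 50.5 kΩ.
(Any R1, R2 with R2/(R1+R2) = 0.663 and R1‖R2 ≤ 50.5 kΩ will meet the spec.)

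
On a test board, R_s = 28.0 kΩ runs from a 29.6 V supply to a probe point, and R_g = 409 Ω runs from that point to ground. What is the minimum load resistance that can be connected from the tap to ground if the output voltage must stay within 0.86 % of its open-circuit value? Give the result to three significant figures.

Output resistance R_th = R_s‖R_g = (28000 × 409)/28410 = 403.1 Ω.
The fractional drop is R_th/(R_th + R_L); requiring this ≤ 0.00860 gives R_L ≥ R_th(1/0.00860 − 1) = 403.1 × 115.3 = 46.5 kΩ.

R_L(min) ≈ 46.5 kΩ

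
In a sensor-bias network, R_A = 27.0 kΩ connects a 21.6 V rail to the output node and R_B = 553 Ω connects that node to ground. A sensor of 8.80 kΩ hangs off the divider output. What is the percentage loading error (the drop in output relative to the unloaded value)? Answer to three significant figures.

5.80 %

The divider's output (Thévenin) resistance is R_A‖R_B = 541.9 Ω.
Fractional drop under load = R_th/(R_th + R_L) = 541.9 / (541.9 + 8800) = 0.05801.
So the output falls by 5.80 %.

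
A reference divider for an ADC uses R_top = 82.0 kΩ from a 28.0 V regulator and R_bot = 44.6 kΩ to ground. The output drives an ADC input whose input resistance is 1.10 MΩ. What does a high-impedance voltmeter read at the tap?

V_out ≈ 9.61 V

The load sits in parallel with R_bot: R_bot‖R_L = (44.6 × 1100) / (44.6 + 1100) = 42.86 kΩ.
V_out = 28.0 × 42.86 / (82.0 + 42.86) = 28.0 × 42.86/124.9 = 9.61 V.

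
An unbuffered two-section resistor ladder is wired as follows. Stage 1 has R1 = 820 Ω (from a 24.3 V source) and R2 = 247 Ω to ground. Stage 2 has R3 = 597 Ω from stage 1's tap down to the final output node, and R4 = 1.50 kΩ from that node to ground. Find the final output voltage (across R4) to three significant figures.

V_out ≈ 3.69 V

Stage 2 presents R3+R4 = 2097 Ω as a load on stage 1's tap.
Stage 1's lower leg becomes R2‖(R3+R4) = 221.0 Ω, so V_mid = 24.3 × 221.0/1041 = 5.158 V.
Stage 2 is itself unloaded: V_out = V_mid × R4/(R3+R4) = 5.158 × 1500/2097 = 3.69 V.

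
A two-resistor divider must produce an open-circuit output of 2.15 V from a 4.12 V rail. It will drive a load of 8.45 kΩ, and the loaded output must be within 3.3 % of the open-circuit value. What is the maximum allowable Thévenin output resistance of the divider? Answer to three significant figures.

R_th ≤ 288 Ω

Loading drop = R_th/(R_th + R_L) ≤ 0.0330, so R_th ≤ R_L · ε/(1−ε) = 8.45 kΩ × 0.0330/0.9670 = 288 Ω.
(Any R1, R2 with R2/(R1+R2) = 0.522 and R1‖R2 ≤ 288 Ω will meet the spec.)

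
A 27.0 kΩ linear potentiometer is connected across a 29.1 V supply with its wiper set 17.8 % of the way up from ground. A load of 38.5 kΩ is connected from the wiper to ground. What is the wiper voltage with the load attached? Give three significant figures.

The wiper splits the pot into (1−α)R = 22.19 kΩ above and αR = 4.806 kΩ below.
Lower section ‖ load = 4.273 kΩ.
V_wiper = 29.1 × 4.273/(22.19 + 4.273) = 4.70 V.

V ≈ 4.70 V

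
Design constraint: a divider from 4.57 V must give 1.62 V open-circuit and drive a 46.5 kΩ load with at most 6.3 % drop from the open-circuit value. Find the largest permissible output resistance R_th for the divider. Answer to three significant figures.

R_th ≤ 3.13 kΩ

Loading drop = R_th/(R_th + R_L) ≤ 0.0630, so R_th ≤ R_L · ε/(1−ε) = 46.5 kΩ × 0.0630/0.9370 = 3.13 kΩ.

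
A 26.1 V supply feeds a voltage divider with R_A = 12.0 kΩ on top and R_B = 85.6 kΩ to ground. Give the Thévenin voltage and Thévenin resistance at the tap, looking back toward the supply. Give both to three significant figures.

V_th is the open-circuit tap voltage: 26.1 × 85.6/(12.0 + 85.6) = 22.9 V.
With the supply zeroed, R_A and R_B appear in parallel from the tap: R_th = R_A‖R_B = (12.0 × 85.6)/97.60 = 10.5 kΩ.

V_th = 22.9 V, R_th = 10.5 kΩ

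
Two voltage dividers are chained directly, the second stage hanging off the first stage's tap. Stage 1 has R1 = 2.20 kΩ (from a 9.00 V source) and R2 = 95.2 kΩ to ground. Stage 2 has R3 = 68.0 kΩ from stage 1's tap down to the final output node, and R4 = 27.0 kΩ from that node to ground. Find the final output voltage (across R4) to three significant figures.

Stage 2 presents R3+R4 = 95.00 kΩ as a load on stage 1's tap.
Stage 1's lower leg becomes R2‖(R3+R4) = 47.55 kΩ, so V_mid = 9.00 × 47.55/49.75 = 8.602 V.
Stage 2 is itself unloaded: V_out = V_mid × R4/(R3+R4) = 8.602 × 27.0/95.00 = 2.44 V.

V_out ≈ 2.44 V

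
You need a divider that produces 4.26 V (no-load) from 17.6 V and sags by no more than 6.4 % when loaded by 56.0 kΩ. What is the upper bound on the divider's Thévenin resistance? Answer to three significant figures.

R_th ≤ 3.83 kΩ

Loading drop = R_th/(R_th + R_L) ≤ 0.0640, so R_th ≤ R_L · ε/(1−ε) = 56.0 kΩ × 0.0640/0.9360 = 3.83 kΩ.
(Any R1, R2 with R2/(R1+R2) = 0.242 and R1‖R2 ≤ 3.83 kΩ will meet the spec.)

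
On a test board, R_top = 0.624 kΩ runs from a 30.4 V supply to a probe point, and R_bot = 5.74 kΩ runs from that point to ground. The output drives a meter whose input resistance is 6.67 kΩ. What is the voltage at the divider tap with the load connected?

The load sits in parallel with R_bot: R_bot‖R_L = (5740 × 6670) / (5740 + 6670) = 3085 Ω.
V_out = 30.4 × 3085 / (624 + 3085) = 30.4 × 3085/3709 = 25.3 V.
(Unloaded it would have been 27.4 V.)

V_out ≈ 25.3 V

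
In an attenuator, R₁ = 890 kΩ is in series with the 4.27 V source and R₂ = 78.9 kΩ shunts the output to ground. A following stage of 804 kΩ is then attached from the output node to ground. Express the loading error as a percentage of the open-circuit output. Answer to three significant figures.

8.27 %

The divider's output (Thévenin) resistance is R₁‖R₂ = 72.47 kΩ.
Fractional drop under load = R_th/(R_th + R_L) = 72.47 / (72.47 + 804) = 0.08269.
So the output falls by 8.27 %.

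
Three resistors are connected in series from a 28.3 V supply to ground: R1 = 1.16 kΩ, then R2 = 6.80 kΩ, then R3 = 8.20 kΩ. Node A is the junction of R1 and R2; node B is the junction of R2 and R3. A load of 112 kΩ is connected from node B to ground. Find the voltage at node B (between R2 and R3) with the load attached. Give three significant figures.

V ≈ 13.9 V

At node B, R3 is in parallel with the load: R3‖R_L = 7.641 kΩ.
Below node A the resistance is R2 + (R3‖R_L) = 14.44 kΩ, so V_A = 28.3 × 14.44/15.60 = 26.20 V.
Then V_B = V_A × (R3‖R_L)/(R2 + R3‖R_L) = 26.20 × 7.641/14.44 = 13.9 V.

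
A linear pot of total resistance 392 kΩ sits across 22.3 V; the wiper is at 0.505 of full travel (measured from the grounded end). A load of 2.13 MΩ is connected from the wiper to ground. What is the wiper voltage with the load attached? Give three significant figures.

V ≈ 10.8 V

The wiper splits the pot into (1−α)R = 194.0 kΩ above and αR = 198.0 kΩ below.
Lower section ‖ load = 181.1 kΩ.
V_wiper = 22.3 × 181.1/(194.0 + 181.1) = 10.8 V.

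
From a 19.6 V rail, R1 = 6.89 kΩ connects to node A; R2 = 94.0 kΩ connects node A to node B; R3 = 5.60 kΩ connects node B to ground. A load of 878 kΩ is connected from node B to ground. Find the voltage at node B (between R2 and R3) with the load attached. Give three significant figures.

V ≈ 1.02 V

At node B, R3 is in parallel with the load: R3‖R_L = 5.565 kΩ.
Below node A the resistance is R2 + (R3‖R_L) = 99.56 kΩ, so V_A = 19.6 × 99.56/106.5 = 18.33 V.
Then V_B = V_A × (R3‖R_L)/(R2 + R3‖R_L) = 18.33 × 5.565/99.56 = 1.02 V.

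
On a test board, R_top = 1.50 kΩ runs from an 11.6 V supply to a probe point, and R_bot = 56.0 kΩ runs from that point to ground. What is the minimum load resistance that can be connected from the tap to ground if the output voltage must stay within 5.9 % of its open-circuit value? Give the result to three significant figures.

Output resistance R_th = R_top‖R_bot = (1.50 × 56.0)/57.50 = 1.461 kΩ.
The fractional drop is R_th/(R_th + R_L); requiring this ≤ 0.0590 gives R_L ≥ R_th(1/0.0590 − 1) = 1.461 × 15.95 = 23.3 kΩ.

R_L(min) ≈ 23.3 kΩ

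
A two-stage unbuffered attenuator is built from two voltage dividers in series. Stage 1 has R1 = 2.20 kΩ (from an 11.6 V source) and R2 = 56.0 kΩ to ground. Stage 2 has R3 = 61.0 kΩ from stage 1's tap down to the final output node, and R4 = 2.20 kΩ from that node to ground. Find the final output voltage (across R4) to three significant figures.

V_out ≈ 0.376 V

Stage 2 presents R3+R4 = 63.20 kΩ as a load on stage 1's tap.
Stage 1's lower leg becomes R2‖(R3+R4) = 29.69 kΩ, so V_mid = 11.6 × 29.69/31.89 = 10.80 V.
Stage 2 is itself unloaded: V_out = V_mid × R4/(R3+R4) = 10.80 × 2.20/63.20 = 0.376 V.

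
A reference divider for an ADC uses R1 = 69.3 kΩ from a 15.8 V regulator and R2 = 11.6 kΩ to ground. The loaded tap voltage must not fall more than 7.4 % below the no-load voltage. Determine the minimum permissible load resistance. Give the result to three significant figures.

Output resistance R_th = R1‖R2 = (69.3 × 11.6)/80.90 = 9.937 kΩ.
The fractional drop is R_th/(R_th + R_L); requiring this ≤ 0.0740 gives R_L ≥ R_th(1/0.0740 − 1) = 9.937 × 12.51 = 124 kΩ.

R_L(min) ≈ 124 kΩ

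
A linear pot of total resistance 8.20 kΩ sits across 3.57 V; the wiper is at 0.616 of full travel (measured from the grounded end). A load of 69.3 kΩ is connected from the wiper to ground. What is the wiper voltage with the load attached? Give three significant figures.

V ≈ 2.14 V

The wiper splits the pot into (1−α)R = 3.149 kΩ above and αR = 5.051 kΩ below.
Lower section ‖ load = 4.708 kΩ.
V_wiper = 3.57 × 4.708/(3.149 + 4.708) = 2.14 V.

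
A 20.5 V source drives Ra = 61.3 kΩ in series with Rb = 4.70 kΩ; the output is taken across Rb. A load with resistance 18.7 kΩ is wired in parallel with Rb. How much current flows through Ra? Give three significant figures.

I ≈ 0.315 mA

Rb‖R_L = 3.756 kΩ, so the source sees Ra + Rb‖R_L = 65.06 kΩ.
I = 20.5 V / 65.06 kΩ = 0.315 mA.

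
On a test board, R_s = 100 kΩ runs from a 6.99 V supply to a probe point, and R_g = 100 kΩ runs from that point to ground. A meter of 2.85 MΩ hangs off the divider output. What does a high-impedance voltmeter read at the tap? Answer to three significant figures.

The load sits in parallel with R_g: R_g‖R_L = (100 × 2850) / (100 + 2850) = 96.61 kΩ.
V_out = 6.99 × 96.61 / (100 + 96.61) = 6.99 × 96.61/196.6 = 3.43 V.

V_out ≈ 3.43 V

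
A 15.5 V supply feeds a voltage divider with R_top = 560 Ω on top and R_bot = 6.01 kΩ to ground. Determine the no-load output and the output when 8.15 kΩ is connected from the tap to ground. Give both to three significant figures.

Unloaded: 14.2 V; loaded: 13.3 V

Open-circuit: V = 15.5 × 6010/(560 + 6010) = 14.2 V.
With the load, R_bot becomes R_bot‖R_L = 3459 Ω, so V = 15.5 × 3459/4019 = 13.3 V.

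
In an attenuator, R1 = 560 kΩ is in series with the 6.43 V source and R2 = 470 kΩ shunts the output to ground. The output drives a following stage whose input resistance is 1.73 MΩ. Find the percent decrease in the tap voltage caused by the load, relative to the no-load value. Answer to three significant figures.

Unloaded V = 6.43 × 470/1030 = 2.9341 V.
Loaded: R2‖R_L = 369.6 kΩ, giving V = 6.43 × 369.6/929.6 = 2.5565 V.
Drop = (2.9341 − 2.5565) / 2.9341 = 12.9 %.

12.9 %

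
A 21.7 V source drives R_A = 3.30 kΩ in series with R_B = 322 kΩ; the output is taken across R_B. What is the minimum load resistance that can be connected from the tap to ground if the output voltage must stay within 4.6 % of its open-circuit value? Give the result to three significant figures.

R_L(min) ≈ 67.7 kΩ

Output resistance R_th = R_A‖R_B = (3.30 × 322)/325.3 = 3.267 kΩ.
The fractional drop is R_th/(R_th + R_L); requiring this ≤ 0.0460 gives R_L ≥ R_th(1/0.0460 − 1) = 3.267 × 20.74 = 67.7 kΩ.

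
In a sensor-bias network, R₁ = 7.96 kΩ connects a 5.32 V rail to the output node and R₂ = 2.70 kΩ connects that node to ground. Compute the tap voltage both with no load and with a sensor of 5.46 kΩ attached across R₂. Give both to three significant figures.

Unloaded: 1.35 V; loaded: 0.984 V

Open-circuit: V = 5.32 × 2.70/(7.96 + 2.70) = 1.35 V.
With the load, R₂ becomes R₂‖R_L = 1.807 kΩ, so V = 5.32 × 1.807/9.767 = 0.984 V.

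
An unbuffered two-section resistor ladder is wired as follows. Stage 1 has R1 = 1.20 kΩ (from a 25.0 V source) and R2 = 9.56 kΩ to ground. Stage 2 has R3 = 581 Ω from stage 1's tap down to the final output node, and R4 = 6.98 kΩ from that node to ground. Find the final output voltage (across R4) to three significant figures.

Stage 2 presents R3+R4 = 7561 Ω as a load on stage 1's tap.
Stage 1's lower leg becomes R2‖(R3+R4) = 4222 Ω, so V_mid = 25.0 × 4222/5422 = 19.47 V.
Stage 2 is itself unloaded: V_out = V_mid × R4/(R3+R4) = 19.47 × 6980/7561 = 18.0 V.

V_out ≈ 18.0 V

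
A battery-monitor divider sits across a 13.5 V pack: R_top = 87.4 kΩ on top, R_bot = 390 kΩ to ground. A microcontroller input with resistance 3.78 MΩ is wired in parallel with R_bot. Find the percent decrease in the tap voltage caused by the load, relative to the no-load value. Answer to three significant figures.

The divider's output (Thévenin) resistance is R_top‖R_bot = 71.40 kΩ.
Fractional drop under load = R_th/(R_th + R_L) = 71.40 / (71.40 + 3780) = 0.01854.
So the output falls by 1.85 %.

1.85 %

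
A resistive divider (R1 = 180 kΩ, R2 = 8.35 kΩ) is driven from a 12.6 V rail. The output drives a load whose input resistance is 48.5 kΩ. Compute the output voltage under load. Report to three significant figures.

V_out ≈ 0.480 V

The load sits in parallel with R2: R2‖R_L = (8.35 × 48.5) / (8.35 + 48.5) = 7.124 kΩ.
V_out = 12.6 × 7.124 / (180 + 7.124) = 12.6 × 7.124/187.1 = 0.480 V.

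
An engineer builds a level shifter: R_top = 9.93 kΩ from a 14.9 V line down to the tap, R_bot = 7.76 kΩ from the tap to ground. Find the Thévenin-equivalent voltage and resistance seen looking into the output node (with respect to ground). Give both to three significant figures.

V_th = 6.54 V, R_th = 4.36 kΩ

V_th is the open-circuit tap voltage: 14.9 × 7.76/(9.93 + 7.76) = 6.54 V.
With the supply zeroed, R_top and R_bot appear in parallel from the tap: R_th = R_top‖R_bot = (9.93 × 7.76)/17.69 = 4.36 kΩ.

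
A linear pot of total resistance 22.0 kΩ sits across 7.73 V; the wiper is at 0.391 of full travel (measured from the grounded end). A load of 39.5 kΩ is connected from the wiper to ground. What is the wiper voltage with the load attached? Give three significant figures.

V ≈ 2.67 V

The wiper splits the pot into (1−α)R = 13.40 kΩ above and αR = 8.602 kΩ below.
Lower section ‖ load = 7.064 kΩ.
V_wiper = 7.73 × 7.064/(13.40 + 7.064) = 2.67 V.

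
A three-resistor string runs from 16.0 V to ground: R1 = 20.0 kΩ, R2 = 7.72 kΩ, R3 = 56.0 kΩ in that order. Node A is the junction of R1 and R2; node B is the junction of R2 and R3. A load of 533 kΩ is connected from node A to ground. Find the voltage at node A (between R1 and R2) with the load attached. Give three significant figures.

Below node A the series string R2+R3 = 63.72 kΩ sits in parallel with the 533 kΩ load: 56.92 kΩ.
V_A = 16.0 × 56.92/(20.0 + 56.92) = 11.8 V.

V ≈ 11.8 V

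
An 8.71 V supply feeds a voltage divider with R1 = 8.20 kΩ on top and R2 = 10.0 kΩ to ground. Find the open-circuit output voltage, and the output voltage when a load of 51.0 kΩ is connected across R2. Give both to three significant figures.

Open-circuit: V = 8.71 × 10.0/(8.20 + 10.0) = 4.79 V.
With the load, R2 becomes R2‖R_L = 8.361 kΩ, so V = 8.71 × 8.361/16.56 = 4.40 V.

Unloaded: 4.79 V; loaded: 4.40 V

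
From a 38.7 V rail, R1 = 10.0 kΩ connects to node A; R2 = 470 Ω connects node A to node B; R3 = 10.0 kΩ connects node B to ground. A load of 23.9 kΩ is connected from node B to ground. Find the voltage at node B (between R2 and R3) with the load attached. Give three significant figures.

V ≈ 15.6 V

At node B, R3 is in parallel with the load: R3‖R_L = 7050 Ω.
Below node A the resistance is R2 + (R3‖R_L) = 7520 Ω, so V_A = 38.7 × 7520/17520 = 16.61 V.
Then V_B = V_A × (R3‖R_L)/(R2 + R3‖R_L) = 16.61 × 7050/7520 = 15.6 V.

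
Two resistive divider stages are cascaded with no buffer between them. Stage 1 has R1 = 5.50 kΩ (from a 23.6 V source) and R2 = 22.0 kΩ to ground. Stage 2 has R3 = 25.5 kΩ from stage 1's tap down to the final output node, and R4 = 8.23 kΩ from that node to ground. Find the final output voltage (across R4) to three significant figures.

Stage 2 presents R3+R4 = 33.73 kΩ as a load on stage 1's tap.
Stage 1's lower leg becomes R2‖(R3+R4) = 13.32 kΩ, so V_mid = 23.6 × 13.32/18.82 = 16.70 V.
Stage 2 is itself unloaded: V_out = V_mid × R4/(R3+R4) = 16.70 × 8.23/33.73 = 4.08 V.

V_out ≈ 4.08 V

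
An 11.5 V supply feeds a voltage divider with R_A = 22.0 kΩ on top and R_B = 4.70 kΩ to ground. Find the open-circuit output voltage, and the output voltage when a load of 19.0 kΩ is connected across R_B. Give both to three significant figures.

Open-circuit: V = 11.5 × 4.70/(22.0 + 4.70) = 2.02 V.
With the load, R_B becomes R_B‖R_L = 3.768 kΩ, so V = 11.5 × 3.768/25.77 = 1.68 V.

Unloaded: 2.02 V; loaded: 1.68 V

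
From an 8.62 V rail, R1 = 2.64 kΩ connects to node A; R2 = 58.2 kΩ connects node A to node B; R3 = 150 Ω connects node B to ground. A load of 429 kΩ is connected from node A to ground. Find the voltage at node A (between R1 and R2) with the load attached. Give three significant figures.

V ≈ 8.20 V

Below node A the series string R2+R3 = 58350 Ω sits in parallel with the 429000 Ω load: 51360 Ω.
V_A = 8.62 × 51360/(2640 + 51360) = 8.20 V.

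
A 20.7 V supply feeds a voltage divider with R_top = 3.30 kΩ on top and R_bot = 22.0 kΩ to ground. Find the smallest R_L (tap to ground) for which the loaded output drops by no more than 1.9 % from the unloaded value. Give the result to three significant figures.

R_L(min) ≈ 148 kΩ

Output resistance R_th = R_top‖R_bot = (3.30 × 22.0)/25.30 = 2.870 kΩ.
The fractional drop is R_th/(R_th + R_L); requiring this ≤ 0.0190 gives R_L ≥ R_th(1/0.0190 − 1) = 2.870 × 51.63 = 148 kΩ.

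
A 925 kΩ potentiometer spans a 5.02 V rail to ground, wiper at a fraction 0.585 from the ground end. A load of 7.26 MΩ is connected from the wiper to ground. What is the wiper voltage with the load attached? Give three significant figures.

V ≈ 2.85 V

The wiper splits the pot into (1−α)R = 383.9 kΩ above and αR = 541.1 kΩ below.
Lower section ‖ load = 503.6 kΩ.
V_wiper = 5.02 × 503.6/(383.9 + 503.6) = 2.85 V.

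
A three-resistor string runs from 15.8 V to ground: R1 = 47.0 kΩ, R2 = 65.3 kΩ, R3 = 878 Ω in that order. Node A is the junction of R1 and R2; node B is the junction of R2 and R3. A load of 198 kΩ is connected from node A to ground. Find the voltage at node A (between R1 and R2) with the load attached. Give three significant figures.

V ≈ 8.11 V

Below node A the series string R2+R3 = 66180 Ω sits in parallel with the 198000 Ω load: 49600 Ω.
V_A = 15.8 × 49600/(47000 + 49600) = 8.11 V.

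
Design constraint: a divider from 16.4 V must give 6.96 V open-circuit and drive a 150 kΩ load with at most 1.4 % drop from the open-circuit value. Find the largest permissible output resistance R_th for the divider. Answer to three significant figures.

R_th ≤ 2.13 kΩ

Loading drop = R_th/(R_th + R_L) ≤ 0.0140, so R_th ≤ R_L · ε/(1−ε) = 150 kΩ × 0.0140/0.9860 = 2.13 kΩ.
(Any R1, R2 with R2/(R1+R2) = 0.424 and R1‖R2 ≤ 2.13 kΩ will meet the spec.)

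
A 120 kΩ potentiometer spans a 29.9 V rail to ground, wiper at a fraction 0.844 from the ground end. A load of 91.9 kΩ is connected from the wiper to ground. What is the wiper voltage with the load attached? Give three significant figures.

V ≈ 21.5 V

The wiper splits the pot into (1−α)R = 18.72 kΩ above and αR = 101.3 kΩ below.
Lower section ‖ load = 48.18 kΩ.
V_wiper = 29.9 × 48.18/(18.72 + 48.18) = 21.5 V.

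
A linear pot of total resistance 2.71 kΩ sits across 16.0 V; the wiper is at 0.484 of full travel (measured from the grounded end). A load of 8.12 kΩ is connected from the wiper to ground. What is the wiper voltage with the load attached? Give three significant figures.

V ≈ 7.15 V

The wiper splits the pot into (1−α)R = 1.398 kΩ above and αR = 1.312 kΩ below.
Lower section ‖ load = 1.129 kΩ.
V_wiper = 16.0 × 1.129/(1.398 + 1.129) = 7.15 V.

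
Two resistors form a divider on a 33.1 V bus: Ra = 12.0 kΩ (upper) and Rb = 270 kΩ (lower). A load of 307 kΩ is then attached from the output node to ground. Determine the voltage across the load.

The load sits in parallel with Rb: Rb‖R_L = (270 × 307) / (270 + 307) = 143.7 kΩ.
V_out = 33.1 × 143.7 / (12.0 + 143.7) = 33.1 × 143.7/155.7 = 30.5 V.

V_out ≈ 30.5 V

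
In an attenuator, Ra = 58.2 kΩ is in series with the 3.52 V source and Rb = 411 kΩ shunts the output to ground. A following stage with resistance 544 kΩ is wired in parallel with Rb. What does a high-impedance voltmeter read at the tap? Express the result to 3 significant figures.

The load sits in parallel with Rb: Rb‖R_L = (411 × 544) / (411 + 544) = 234.1 kΩ.
V_out = 3.52 × 234.1 / (58.2 + 234.1) = 3.52 × 234.1/292.3 = 2.82 V.

V_out ≈ 2.82 V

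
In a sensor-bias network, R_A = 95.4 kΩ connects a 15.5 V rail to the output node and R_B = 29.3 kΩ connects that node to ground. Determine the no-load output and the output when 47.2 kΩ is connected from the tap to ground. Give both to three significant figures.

Open-circuit: V = 15.5 × 29.3/(95.4 + 29.3) = 3.64 V.
With the load, R_B becomes R_B‖R_L = 18.08 kΩ, so V = 15.5 × 18.08/113.5 = 2.47 V.

Unloaded: 3.64 V; loaded: 2.47 V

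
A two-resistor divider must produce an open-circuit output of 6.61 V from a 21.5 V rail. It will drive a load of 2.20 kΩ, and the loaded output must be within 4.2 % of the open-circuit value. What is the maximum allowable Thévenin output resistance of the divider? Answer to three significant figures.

Loading drop = R_th/(R_th + R_L) ≤ 0.0420, so R_th ≤ R_L · ε/(1−ε) = 2.20 kΩ × 0.0420/0.9580 = 96.5 Ω.

R_th ≤ 96.5 Ω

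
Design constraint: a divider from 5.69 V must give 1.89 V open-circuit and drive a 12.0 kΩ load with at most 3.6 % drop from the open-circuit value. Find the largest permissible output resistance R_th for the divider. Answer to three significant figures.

Loading drop = R_th/(R_th + R_L) ≤ 0.0360, so R_th ≤ R_L · ε/(1−ε) = 12.0 kΩ × 0.0360/0.9640 = 448 Ω.

R_th ≤ 448 Ω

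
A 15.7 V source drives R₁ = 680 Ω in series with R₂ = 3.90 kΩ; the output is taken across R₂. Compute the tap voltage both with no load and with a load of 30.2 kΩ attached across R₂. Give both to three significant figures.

Unloaded: 13.4 V; loaded: 13.1 V

Open-circuit: V = 15.7 × 3900/(680 + 3900) = 13.4 V.
With the load, R₂ becomes R₂‖R_L = 3454 Ω, so V = 15.7 × 3454/4134 = 13.1 V.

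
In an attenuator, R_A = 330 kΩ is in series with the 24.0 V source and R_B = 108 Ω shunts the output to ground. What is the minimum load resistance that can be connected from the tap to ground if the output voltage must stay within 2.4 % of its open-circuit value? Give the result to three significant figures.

R_L(min) ≈ 4.39 kΩ

Output resistance R_th = R_A‖R_B = (330000 × 108)/330100 = 108.0 Ω.
The fractional drop is R_th/(R_th + R_L); requiring this ≤ 0.0240 gives R_L ≥ R_th(1/0.0240 − 1) = 108.0 × 40.67 = 4.39 kΩ.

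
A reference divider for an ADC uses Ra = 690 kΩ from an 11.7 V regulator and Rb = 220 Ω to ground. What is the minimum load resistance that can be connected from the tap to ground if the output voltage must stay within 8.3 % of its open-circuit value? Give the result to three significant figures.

Output resistance R_th = Ra‖Rb = (690000 × 220)/690200 = 219.9 Ω.
The fractional drop is R_th/(R_th + R_L); requiring this ≤ 0.0830 gives R_L ≥ R_th(1/0.0830 − 1) = 219.9 × 11.05 = 2.43 kΩ.

R_L(min) ≈ 2.43 kΩ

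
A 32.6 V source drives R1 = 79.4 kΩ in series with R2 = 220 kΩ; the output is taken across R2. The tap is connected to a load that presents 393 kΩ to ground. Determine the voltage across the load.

The load sits in parallel with R2: R2‖R_L = (220 × 393) / (220 + 393) = 141.0 kΩ.
V_out = 32.6 × 141.0 / (79.4 + 141.0) = 32.6 × 141.0/220.4 = 20.9 V.
(Unloaded it would have been 24.0 V.)

V_out ≈ 20.9 V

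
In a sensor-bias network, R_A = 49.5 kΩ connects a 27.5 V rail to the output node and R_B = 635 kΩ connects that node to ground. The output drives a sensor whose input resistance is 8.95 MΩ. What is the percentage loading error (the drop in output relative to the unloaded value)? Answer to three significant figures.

0.510 %

The divider's output (Thévenin) resistance is R_A‖R_B = 45.92 kΩ.
Fractional drop under load = R_th/(R_th + R_L) = 45.92 / (45.92 + 8950) = 0.005105.
So the output falls by 0.510 %.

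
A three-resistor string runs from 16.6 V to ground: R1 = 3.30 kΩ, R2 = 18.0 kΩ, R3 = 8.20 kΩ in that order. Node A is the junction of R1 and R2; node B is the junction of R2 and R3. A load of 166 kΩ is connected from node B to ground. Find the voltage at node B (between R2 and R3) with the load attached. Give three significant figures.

At node B, R3 is in parallel with the load: R3‖R_L = 7.814 kΩ.
Below node A the resistance is R2 + (R3‖R_L) = 25.81 kΩ, so V_A = 16.6 × 25.81/29.11 = 14.72 V.
Then V_B = V_A × (R3‖R_L)/(R2 + R3‖R_L) = 14.72 × 7.814/25.81 = 4.46 V.

V ≈ 4.46 V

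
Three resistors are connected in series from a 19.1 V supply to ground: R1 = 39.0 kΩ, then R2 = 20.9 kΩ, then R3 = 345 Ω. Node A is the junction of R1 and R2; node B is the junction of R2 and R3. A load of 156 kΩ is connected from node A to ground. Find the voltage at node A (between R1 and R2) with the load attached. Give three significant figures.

V ≈ 6.19 V

Below node A the series string R2+R3 = 21240 Ω sits in parallel with the 156000 Ω load: 18700 Ω.
V_A = 19.1 × 18700/(39000 + 18700) = 6.19 V.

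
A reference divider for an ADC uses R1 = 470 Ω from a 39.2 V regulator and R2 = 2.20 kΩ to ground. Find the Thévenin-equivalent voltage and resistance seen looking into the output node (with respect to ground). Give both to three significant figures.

V_th = 32.3 V, R_th = 387 Ω

V_th is the open-circuit tap voltage: 39.2 × 2200/(470 + 2200) = 32.3 V.
With the supply zeroed, R1 and R2 appear in parallel from the tap: R_th = R1‖R2 = (470 × 2200)/2670 = 387 Ω.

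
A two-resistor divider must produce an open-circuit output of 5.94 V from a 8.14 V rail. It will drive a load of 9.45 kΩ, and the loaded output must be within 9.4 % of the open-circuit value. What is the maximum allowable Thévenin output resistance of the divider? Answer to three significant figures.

Loading drop = R_th/(R_th + R_L) ≤ 0.0940, so R_th ≤ R_L · ε/(1−ε) = 9.45 kΩ × 0.0940/0.9060 = 980 Ω.

R_th ≤ 980 Ω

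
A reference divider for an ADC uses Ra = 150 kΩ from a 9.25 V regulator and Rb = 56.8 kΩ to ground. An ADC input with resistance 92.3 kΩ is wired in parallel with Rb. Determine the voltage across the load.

The load sits in parallel with Rb: Rb‖R_L = (56.8 × 92.3) / (56.8 + 92.3) = 35.16 kΩ.
V_out = 9.25 × 35.16 / (150 + 35.16) = 9.25 × 35.16/185.2 = 1.76 V.

V_out ≈ 1.76 V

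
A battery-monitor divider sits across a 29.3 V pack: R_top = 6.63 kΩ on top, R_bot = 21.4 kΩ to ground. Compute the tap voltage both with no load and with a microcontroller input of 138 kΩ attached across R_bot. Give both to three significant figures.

Unloaded: 22.4 V; loaded: 21.6 V

Open-circuit: V = 29.3 × 21.4/(6.63 + 21.4) = 22.4 V.
With the load, R_bot becomes R_bot‖R_L = 18.53 kΩ, so V = 29.3 × 18.53/25.16 = 21.6 V.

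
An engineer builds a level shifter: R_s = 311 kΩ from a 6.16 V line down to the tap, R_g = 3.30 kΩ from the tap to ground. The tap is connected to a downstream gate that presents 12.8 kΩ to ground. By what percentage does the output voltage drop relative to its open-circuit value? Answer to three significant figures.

Unloaded V = 6.16 × 3.30/314.3 = 0.06468 V.
Loaded: R_g‖R_L = 2.624 kΩ, giving V = 6.16 × 2.624/313.6 = 0.05153 V.
Drop = (0.06468 − 0.05153) / 0.06468 = 20.3 %.

20.3 %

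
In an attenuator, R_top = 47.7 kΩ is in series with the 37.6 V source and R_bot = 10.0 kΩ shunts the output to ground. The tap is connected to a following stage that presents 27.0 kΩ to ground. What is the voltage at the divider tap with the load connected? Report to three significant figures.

V_out ≈ 4.99 V

The load sits in parallel with R_bot: R_bot‖R_L = (10.0 × 27.0) / (10.0 + 27.0) = 7.297 kΩ.
V_out = 37.6 × 7.297 / (47.7 + 7.297) = 37.6 × 7.297/55.00 = 4.99 V.
(Unloaded it would have been 6.52 V.)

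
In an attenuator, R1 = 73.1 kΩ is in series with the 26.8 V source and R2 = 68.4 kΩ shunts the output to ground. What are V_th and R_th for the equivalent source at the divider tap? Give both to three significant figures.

V_th = 13.0 V, R_th = 35.3 kΩ

V_th is the open-circuit tap voltage: 26.8 × 68.4/(73.1 + 68.4) = 13.0 V.
With the supply zeroed, R1 and R2 appear in parallel from the tap: R_th = R1‖R2 = (73.1 × 68.4)/141.5 = 35.3 kΩ.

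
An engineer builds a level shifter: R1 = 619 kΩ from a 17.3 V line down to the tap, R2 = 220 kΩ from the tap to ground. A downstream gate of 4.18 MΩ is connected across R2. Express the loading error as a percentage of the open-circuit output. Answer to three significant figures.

The divider's output (Thévenin) resistance is R1‖R2 = 162.3 kΩ.
Fractional drop under load = R_th/(R_th + R_L) = 162.3 / (162.3 + 4180) = 0.03738.
So the output falls by 3.74 %.

3.74 %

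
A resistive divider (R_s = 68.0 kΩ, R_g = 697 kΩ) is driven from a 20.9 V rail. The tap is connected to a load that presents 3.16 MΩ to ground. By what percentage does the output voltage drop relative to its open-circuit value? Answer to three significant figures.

The divider's output (Thévenin) resistance is R_s‖R_g = 61.96 kΩ.
Fractional drop under load = R_th/(R_th + R_L) = 61.96 / (61.96 + 3160) = 0.01923.
So the output falls by 1.92 %.

1.92 %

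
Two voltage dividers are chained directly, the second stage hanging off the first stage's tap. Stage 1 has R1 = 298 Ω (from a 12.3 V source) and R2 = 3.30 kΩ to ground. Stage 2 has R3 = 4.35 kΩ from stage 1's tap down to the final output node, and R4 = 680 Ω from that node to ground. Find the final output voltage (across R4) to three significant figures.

Stage 2 presents R3+R4 = 5030 Ω as a load on stage 1's tap.
Stage 1's lower leg becomes R2‖(R3+R4) = 1993 Ω, so V_mid = 12.3 × 1993/2291 = 10.70 V.
Stage 2 is itself unloaded: V_out = V_mid × R4/(R3+R4) = 10.70 × 680/5030 = 1.45 V.

V_out ≈ 1.45 V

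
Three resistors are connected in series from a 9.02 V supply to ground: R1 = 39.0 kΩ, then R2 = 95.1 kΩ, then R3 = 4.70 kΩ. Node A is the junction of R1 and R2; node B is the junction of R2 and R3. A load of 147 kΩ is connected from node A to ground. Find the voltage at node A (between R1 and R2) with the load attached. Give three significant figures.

Below node A the series string R2+R3 = 99.80 kΩ sits in parallel with the 147 kΩ load: 59.44 kΩ.
V_A = 9.02 × 59.44/(39.0 + 59.44) = 5.45 V.

V ≈ 5.45 V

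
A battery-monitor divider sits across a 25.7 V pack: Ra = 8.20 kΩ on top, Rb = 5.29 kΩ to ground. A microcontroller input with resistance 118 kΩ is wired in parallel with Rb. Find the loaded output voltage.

V_out ≈ 9.81 V

The load sits in parallel with Rb: Rb‖R_L = (5.29 × 118) / (5.29 + 118) = 5.063 kΩ.
V_out = 25.7 × 5.063 / (8.20 + 5.063) = 25.7 × 5.063/13.26 = 9.81 V.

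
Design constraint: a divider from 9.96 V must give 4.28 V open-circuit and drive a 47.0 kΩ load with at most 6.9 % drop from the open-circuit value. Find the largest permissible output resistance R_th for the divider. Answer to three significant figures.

R_th ≤ 3.48 kΩ

Loading drop = R_th/(R_th + R_L) ≤ 0.0690, so R_th ≤ R_L · ε/(1−ε) = 47.0 kΩ × 0.0690/0.9310 = 3.48 kΩ.
(Any R1, R2 with R2/(R1+R2) = 0.430 and R1‖R2 ≤ 3.48 kΩ will meet the spec.)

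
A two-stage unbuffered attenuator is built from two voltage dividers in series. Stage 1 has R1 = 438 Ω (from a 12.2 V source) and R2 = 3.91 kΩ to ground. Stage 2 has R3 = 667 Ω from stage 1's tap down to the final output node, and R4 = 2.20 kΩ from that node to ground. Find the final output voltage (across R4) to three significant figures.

V_out ≈ 7.40 V

Stage 2 presents R3+R4 = 2867 Ω as a load on stage 1's tap.
Stage 1's lower leg becomes R2‖(R3+R4) = 1654 Ω, so V_mid = 12.2 × 1654/2092 = 9.646 V.
Stage 2 is itself unloaded: V_out = V_mid × R4/(R3+R4) = 9.646 × 2200/2867 = 7.40 V.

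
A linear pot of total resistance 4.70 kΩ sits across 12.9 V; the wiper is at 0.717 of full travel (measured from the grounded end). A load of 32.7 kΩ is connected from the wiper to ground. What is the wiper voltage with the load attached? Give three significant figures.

V ≈ 8.99 V

The wiper splits the pot into (1−α)R = 1.330 kΩ above and αR = 3.370 kΩ below.
Lower section ‖ load = 3.055 kΩ.
V_wiper = 12.9 × 3.055/(1.330 + 3.055) = 8.99 V.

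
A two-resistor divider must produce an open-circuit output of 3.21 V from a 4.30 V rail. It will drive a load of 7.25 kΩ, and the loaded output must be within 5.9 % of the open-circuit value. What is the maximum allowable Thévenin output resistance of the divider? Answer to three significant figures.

R_th ≤ 455 Ω

Loading drop = R_th/(R_th + R_L) ≤ 0.0590, so R_th ≤ R_L · ε/(1−ε) = 7.25 kΩ × 0.0590/0.9410 = 455 Ω.
(Any R1, R2 with R2/(R1+R2) = 0.747 and R1‖R2 ≤ 455 Ω will meet the spec.)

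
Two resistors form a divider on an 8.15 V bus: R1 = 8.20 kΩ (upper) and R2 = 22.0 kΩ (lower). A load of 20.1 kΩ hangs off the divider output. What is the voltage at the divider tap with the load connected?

The load sits in parallel with R2: R2‖R_L = (22.0 × 20.1) / (22.0 + 20.1) = 10.50 kΩ.
V_out = 8.15 × 10.50 / (8.20 + 10.50) = 8.15 × 10.50/18.70 = 4.58 V.

V_out ≈ 4.58 V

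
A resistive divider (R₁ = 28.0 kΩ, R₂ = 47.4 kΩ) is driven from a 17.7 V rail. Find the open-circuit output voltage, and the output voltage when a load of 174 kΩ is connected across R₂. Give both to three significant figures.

Open-circuit: V = 17.7 × 47.4/(28.0 + 47.4) = 11.1 V.
With the load, R₂ becomes R₂‖R_L = 37.25 kΩ, so V = 17.7 × 37.25/65.25 = 10.1 V.

Unloaded: 11.1 V; loaded: 10.1 V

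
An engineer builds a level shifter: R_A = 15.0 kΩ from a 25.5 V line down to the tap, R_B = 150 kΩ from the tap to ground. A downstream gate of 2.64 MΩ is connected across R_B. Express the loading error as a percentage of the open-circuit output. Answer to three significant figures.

0.514 %

The divider's output (Thévenin) resistance is R_A‖R_B = 13.64 kΩ.
Fractional drop under load = R_th/(R_th + R_L) = 13.64 / (13.64 + 2640) = 0.005139.
So the output falls by 0.514 %.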